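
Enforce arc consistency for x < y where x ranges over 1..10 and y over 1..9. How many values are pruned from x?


For the constraint x < y, x needs a supporting value in y's domain.
x can be at most 8 (one less than y's maximum).
Valid x values from domain: 8 out of 10.
Pruned = 10 - 8 = 2.

2


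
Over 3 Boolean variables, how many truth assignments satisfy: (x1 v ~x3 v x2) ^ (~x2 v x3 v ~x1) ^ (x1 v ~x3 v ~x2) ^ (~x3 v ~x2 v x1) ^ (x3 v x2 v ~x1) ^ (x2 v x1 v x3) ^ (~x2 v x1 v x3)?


Enumerate all 8 truth assignments over 3 variables.
Test each against every clause.
Satisfying assignments found: 2.

2


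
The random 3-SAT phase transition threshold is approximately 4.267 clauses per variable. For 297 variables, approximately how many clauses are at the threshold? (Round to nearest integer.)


The 3-SAT phase transition occurs at approximately 4.267 clauses per variable.
m = 4.267 * 297 = 1267.299.
Rounded to nearest integer: 1267.

1267


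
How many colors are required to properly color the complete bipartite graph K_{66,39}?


K_{66,39} is bipartite by definition: the two parts are independent sets, with every edge crossing between them.
Color all vertices in one part with color 1 and all vertices in the other part with color 2.
Since the graph has at least one edge, one color does not suffice.
Chromatic number = 2.

2


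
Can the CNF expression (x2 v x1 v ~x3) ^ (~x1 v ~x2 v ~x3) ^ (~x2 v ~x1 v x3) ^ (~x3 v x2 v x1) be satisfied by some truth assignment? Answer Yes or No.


Check all 8 possible truth assignments.
Number of satisfying assignments found: 5.
The formula is satisfiable.

Yes


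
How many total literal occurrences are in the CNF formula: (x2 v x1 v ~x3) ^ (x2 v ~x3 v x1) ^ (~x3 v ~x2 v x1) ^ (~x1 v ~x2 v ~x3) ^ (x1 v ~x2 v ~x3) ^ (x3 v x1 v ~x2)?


Clause lengths: 3, 3, 3, 3, 3, 3.
Sum = 3 + 3 + 3 + 3 + 3 + 3 = 18.

18


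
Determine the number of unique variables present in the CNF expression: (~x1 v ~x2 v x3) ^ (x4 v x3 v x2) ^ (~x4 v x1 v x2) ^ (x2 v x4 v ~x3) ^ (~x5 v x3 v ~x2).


Identify each distinct variable in the formula.
Variables found: x1, x2, x3, x4, x5.
Total distinct variables = 5.

5


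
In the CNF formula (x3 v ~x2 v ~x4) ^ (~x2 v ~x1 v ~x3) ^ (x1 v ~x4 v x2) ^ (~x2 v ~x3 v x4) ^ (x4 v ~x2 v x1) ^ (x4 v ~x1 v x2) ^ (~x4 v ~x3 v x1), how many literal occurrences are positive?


Scan each clause for unnegated literals.
Clause 1: 1 positive; Clause 2: 0 positive; Clause 3: 2 positive; Clause 4: 1 positive; Clause 5: 2 positive; Clause 6: 2 positive; Clause 7: 1 positive.
Total positive literal occurrences = 9.

9


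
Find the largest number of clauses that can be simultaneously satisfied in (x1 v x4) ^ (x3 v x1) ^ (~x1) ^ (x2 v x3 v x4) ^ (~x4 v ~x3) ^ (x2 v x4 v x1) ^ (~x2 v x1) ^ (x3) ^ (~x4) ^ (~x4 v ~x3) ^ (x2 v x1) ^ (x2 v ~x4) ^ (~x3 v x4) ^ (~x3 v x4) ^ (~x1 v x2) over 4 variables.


Enumerate all 16 truth assignments.
For each, count how many of the 15 clauses are satisfied.
The formula is not fully satisfiable, so the maximum is below 15.
Maximum simultaneously satisfiable clauses = 13.

13


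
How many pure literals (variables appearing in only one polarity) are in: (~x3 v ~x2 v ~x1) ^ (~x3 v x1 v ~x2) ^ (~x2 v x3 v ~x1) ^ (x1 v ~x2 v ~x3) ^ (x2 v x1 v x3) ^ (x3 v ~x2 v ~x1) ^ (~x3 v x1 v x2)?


A pure literal appears in only one polarity across all clauses.
No pure literals found.
Count = 0.

0


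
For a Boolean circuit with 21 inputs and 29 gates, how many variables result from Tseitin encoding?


The Tseitin transformation introduces one auxiliary variable per gate.
Total variables = inputs + gates = 21 + 29 = 50.

50


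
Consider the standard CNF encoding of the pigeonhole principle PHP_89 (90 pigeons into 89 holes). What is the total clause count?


The PHP encoding has two parts:
1) At-least-one-hole clauses: 90 (one per pigeon, each with 89 literals).
2) At-most-one-pigeon-per-hole clauses: 89 holes * C(90,2) = 89 * 4005 = 356445.
Total clauses = 90 + 356445 = 356535.

356535


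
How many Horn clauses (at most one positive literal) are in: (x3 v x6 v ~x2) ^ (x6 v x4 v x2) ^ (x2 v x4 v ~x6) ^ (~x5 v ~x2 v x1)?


A Horn clause has at most one positive literal.
Clause 1: 2 positive lit(s) -> not Horn
Clause 2: 3 positive lit(s) -> not Horn
Clause 3: 2 positive lit(s) -> not Horn
Clause 4: 1 positive lit(s) -> Horn
Total Horn clauses = 1.

1


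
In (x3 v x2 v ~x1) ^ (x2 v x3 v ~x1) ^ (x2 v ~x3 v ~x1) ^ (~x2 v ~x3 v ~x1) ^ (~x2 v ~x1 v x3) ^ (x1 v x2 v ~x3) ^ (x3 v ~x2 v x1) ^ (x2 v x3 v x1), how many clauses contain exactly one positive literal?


A definite clause has exactly one positive literal.
Clause 1: 2 positive -> not definite
Clause 2: 2 positive -> not definite
Clause 3: 1 positive -> definite
Clause 4: 0 positive -> not definite
Clause 5: 1 positive -> definite
Clause 6: 2 positive -> not definite
Clause 7: 2 positive -> not definite
Clause 8: 3 positive -> not definite
Definite clause count = 2.

2


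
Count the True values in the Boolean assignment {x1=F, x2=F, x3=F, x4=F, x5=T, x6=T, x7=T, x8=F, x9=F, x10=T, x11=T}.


The weight is the number of variables assigned True.
True variables: x5, x6, x7, x10, x11.
Weight = 5.

5


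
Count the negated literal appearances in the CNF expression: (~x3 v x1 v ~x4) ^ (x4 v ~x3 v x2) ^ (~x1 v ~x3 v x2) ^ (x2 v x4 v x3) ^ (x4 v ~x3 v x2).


Scan each clause for negated literals.
Clause 1: 2 negative; Clause 2: 1 negative; Clause 3: 2 negative; Clause 4: 0 negative; Clause 5: 1 negative.
Total negative literal occurrences = 6.

6


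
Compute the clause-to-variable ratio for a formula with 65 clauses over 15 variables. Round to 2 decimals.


Clause-to-variable ratio = clauses / variables.
65 / 15 = 4.33.

4.33


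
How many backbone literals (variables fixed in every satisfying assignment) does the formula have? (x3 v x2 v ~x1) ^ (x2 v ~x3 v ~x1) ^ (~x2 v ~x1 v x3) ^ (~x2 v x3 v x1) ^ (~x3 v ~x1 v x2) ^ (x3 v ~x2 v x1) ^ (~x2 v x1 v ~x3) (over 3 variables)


Find all satisfying assignments: 3 model(s).
Check which variables have the same value in every model.
No variable is fixed across all models.
Backbone size = 0.

0


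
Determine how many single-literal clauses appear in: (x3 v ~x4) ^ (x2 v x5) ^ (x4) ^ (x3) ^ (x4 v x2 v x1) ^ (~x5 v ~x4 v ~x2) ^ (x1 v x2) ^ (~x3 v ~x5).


A unit clause contains exactly one literal.
Unit clauses found: (x4), (x3).
Count = 2.

2


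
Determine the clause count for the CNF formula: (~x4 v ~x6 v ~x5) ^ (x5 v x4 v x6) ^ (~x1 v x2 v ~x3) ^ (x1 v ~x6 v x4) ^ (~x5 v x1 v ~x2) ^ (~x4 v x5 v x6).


Each group enclosed in parentheses joined by ^ is one clause.
Counting the conjuncts: 6 clauses.

6


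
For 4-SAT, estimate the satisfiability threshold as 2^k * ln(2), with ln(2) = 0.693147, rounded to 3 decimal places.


Using the asymptotic formula: threshold ~ 2^k * ln(2).
2^4 = 16.
16 * 0.693147 = 11.09.

11.09


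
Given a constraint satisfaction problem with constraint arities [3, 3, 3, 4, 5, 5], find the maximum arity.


The arities are: 3, 3, 3, 4, 5, 5.
Scan for the maximum value.
Maximum arity = 5.

5


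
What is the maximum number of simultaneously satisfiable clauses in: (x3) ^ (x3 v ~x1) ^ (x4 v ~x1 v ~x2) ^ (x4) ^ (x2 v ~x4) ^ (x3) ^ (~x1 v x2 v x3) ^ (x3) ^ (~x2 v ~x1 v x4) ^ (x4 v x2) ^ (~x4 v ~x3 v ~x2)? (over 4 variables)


Enumerate all 16 truth assignments.
For each, count how many of the 11 clauses are satisfied.
The formula is not fully satisfiable, so the maximum is below 11.
Maximum simultaneously satisfiable clauses = 10.

10


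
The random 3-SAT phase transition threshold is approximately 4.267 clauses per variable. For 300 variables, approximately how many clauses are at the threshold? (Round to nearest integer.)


The 3-SAT phase transition occurs at approximately 4.267 clauses per variable.
m = 4.267 * 300 = 1280.1.
Rounded to nearest integer: 1280.

1280


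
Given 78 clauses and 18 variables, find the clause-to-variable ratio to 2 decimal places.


Clause-to-variable ratio = clauses / variables.
78 / 18 = 4.33.

4.33


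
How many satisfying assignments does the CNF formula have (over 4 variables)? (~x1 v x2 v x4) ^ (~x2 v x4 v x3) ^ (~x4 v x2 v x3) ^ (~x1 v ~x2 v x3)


Enumerate all 16 truth assignments over 4 variables.
Test each against every clause.
Satisfying assignments found: 9.

9


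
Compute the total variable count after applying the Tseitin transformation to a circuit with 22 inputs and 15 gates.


The Tseitin transformation introduces one auxiliary variable per gate.
Total variables = inputs + gates = 22 + 15 = 37.

37


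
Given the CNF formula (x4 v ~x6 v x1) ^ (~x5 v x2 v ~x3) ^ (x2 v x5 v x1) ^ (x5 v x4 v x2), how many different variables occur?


Identify each distinct variable in the formula.
Variables found: x1, x2, x3, x4, x5, x6.
Total distinct variables = 6.

6


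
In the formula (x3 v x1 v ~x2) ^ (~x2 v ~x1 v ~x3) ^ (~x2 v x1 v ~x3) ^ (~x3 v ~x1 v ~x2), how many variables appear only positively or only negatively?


A pure literal appears in only one polarity across all clauses.
Pure literals: x2 (negative only).
Count = 1.

1


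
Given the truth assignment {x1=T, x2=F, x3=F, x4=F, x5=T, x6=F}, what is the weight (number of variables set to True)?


The weight is the number of variables assigned True.
True variables: x1, x5.
Weight = 2.

2


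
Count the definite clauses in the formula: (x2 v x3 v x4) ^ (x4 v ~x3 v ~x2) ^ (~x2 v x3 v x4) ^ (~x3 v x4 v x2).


A definite clause has exactly one positive literal.
Clause 1: 3 positive -> not definite
Clause 2: 1 positive -> definite
Clause 3: 2 positive -> not definite
Clause 4: 2 positive -> not definite
Definite clause count = 1.

1


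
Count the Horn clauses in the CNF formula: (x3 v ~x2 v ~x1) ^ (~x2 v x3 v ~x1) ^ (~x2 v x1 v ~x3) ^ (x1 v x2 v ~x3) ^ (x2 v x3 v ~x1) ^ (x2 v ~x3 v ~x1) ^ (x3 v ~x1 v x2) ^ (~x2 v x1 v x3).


A Horn clause has at most one positive literal.
Clause 1: 1 positive lit(s) -> Horn
Clause 2: 1 positive lit(s) -> Horn
Clause 3: 1 positive lit(s) -> Horn
Clause 4: 2 positive lit(s) -> not Horn
Clause 5: 2 positive lit(s) -> not Horn
Clause 6: 1 positive lit(s) -> Horn
Clause 7: 2 positive lit(s) -> not Horn
Clause 8: 2 positive lit(s) -> not Horn
Total Horn clauses = 4.

4


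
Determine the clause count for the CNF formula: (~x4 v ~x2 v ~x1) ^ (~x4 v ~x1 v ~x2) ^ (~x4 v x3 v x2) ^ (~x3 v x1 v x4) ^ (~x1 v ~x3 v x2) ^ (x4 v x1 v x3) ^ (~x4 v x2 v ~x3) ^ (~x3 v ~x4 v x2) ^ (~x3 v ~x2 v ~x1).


Each group enclosed in parentheses joined by ^ is one clause.
Counting the conjuncts: 9 clauses.

9


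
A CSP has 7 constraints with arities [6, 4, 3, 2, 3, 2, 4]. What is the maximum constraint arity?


The arities are: 6, 4, 3, 2, 3, 2, 4.
Scan for the maximum value.
Maximum arity = 6.

6


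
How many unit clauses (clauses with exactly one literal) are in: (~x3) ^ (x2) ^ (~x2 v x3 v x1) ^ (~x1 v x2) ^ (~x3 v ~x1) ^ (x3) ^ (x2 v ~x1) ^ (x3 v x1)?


A unit clause contains exactly one literal.
Unit clauses found: (~x3), (x2), (x3).
Count = 3.

3


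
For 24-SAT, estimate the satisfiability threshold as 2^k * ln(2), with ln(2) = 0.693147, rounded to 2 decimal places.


Using the asymptotic formula: threshold ~ 2^k * ln(2).
2^24 = 16777216.
16777216 * 0.693147 = 11629076.94.

11629076.94


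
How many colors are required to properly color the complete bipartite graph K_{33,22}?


K_{33,22} is bipartite by definition: the two parts are independent sets, with every edge crossing between them.
Color all vertices in one part with color 1 and all vertices in the other part with color 2.
Since the graph has at least one edge, one color does not suffice.
Chromatic number = 2.

2


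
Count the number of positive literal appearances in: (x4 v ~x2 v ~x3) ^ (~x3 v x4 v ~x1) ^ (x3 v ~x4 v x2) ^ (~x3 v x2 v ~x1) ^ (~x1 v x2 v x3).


Scan each clause for unnegated literals.
Clause 1: 1 positive; Clause 2: 1 positive; Clause 3: 2 positive; Clause 4: 1 positive; Clause 5: 2 positive.
Total positive literal occurrences = 7.

7


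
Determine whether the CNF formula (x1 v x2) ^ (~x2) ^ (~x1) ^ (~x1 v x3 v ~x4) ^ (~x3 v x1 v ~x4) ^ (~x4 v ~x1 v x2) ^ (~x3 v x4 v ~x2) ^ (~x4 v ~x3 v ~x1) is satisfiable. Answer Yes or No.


Check all 16 possible truth assignments.
Number of satisfying assignments found: 0.
The formula is unsatisfiable.

No


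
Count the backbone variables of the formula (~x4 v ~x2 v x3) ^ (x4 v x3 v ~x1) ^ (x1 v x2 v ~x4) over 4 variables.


Find all satisfying assignments: 10 model(s).
Check which variables have the same value in every model.
No variable is fixed across all models.
Backbone size = 0.

0


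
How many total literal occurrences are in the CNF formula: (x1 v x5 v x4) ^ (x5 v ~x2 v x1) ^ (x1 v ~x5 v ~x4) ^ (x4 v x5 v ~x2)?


Clause lengths: 3, 3, 3, 3.
Sum = 3 + 3 + 3 + 3 = 12.

12


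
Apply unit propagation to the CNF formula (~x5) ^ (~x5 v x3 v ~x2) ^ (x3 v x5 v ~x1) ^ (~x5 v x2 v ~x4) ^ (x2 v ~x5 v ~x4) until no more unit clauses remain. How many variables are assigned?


Unit propagation repeatedly assigns the literal in any unit clause, then simplifies.
Assignments in order: x5 = F.
No further unit clauses remain.
Total variables assigned = 1.

1


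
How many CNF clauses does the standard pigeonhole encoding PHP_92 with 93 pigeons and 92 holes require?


The PHP encoding has two parts:
1) At-least-one-hole clauses: 93 (one per pigeon, each with 92 literals).
2) At-most-one-pigeon-per-hole clauses: 92 holes * C(93,2) = 92 * 4278 = 393576.
Total clauses = 93 + 393576 = 393669.

393669


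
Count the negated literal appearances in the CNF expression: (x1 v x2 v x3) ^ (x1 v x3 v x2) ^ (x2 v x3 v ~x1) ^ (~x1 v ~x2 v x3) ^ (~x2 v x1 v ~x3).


Scan each clause for negated literals.
Clause 1: 0 negative; Clause 2: 0 negative; Clause 3: 1 negative; Clause 4: 2 negative; Clause 5: 2 negative.
Total negative literal occurrences = 5.

5


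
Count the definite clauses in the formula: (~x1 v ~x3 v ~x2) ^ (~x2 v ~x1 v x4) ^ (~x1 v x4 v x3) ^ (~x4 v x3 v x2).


A definite clause has exactly one positive literal.
Clause 1: 0 positive -> not definite
Clause 2: 1 positive -> definite
Clause 3: 2 positive -> not definite
Clause 4: 2 positive -> not definite
Definite clause count = 1.

1


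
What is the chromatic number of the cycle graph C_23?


An odd cycle cannot be 2-colored: alternating two colors around the cycle returns to the start with a conflict.
Since 23 is odd, three colors are required (and three suffice).
Chromatic number = 3.

3


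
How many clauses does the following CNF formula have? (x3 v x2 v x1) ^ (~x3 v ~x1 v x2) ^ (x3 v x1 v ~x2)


Each group enclosed in parentheses joined by ^ is one clause.
Counting the conjuncts: 3 clauses.

3


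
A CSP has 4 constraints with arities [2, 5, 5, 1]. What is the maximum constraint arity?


The arities are: 2, 5, 5, 1.
Scan for the maximum value.
Maximum arity = 5.

5


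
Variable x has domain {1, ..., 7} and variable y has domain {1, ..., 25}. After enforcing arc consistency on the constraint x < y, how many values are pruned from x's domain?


For the constraint x < y, x needs a supporting value in y's domain.
x can be at most 24 (one less than y's maximum).
Valid x values from domain: 7 out of 7.
Pruned = 7 - 7 = 0.

0


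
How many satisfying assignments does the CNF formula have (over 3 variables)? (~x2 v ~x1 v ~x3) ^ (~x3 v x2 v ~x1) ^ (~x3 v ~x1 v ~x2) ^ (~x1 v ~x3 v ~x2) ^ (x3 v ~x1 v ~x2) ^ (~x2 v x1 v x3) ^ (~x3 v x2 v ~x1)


Enumerate all 8 truth assignments over 3 variables.
Test each against every clause.
Satisfying assignments found: 4.

4


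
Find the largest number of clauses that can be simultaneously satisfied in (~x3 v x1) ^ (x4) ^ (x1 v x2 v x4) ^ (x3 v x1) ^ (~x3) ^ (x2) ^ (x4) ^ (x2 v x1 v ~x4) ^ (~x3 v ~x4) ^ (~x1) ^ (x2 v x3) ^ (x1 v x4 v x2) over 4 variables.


Enumerate all 16 truth assignments.
For each, count how many of the 12 clauses are satisfied.
The formula is not fully satisfiable, so the maximum is below 12.
Maximum simultaneously satisfiable clauses = 11.

11


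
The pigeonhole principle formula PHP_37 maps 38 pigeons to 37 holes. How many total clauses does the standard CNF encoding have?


The PHP encoding has two parts:
1) At-least-one-hole clauses: 38 (one per pigeon, each with 37 literals).
2) At-most-one-pigeon-per-hole clauses: 37 holes * C(38,2) = 37 * 703 = 26011.
Total clauses = 38 + 26011 = 26049.

26049


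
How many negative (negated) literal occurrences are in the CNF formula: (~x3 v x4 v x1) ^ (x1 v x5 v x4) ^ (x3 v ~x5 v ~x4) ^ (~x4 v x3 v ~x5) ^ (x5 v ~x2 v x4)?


Scan each clause for negated literals.
Clause 1: 1 negative; Clause 2: 0 negative; Clause 3: 2 negative; Clause 4: 2 negative; Clause 5: 1 negative.
Total negative literal occurrences = 6.

6


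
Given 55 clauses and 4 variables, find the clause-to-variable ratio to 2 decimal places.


Clause-to-variable ratio = clauses / variables.
55 / 4 = 13.75.

13.75


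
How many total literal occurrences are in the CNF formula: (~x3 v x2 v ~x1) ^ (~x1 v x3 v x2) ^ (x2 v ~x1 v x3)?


Clause lengths: 3, 3, 3.
Sum = 3 + 3 + 3 = 9.

9


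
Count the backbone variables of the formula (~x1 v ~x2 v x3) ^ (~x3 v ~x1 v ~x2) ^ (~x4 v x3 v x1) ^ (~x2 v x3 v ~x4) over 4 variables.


Find all satisfying assignments: 10 model(s).
Check which variables have the same value in every model.
No variable is fixed across all models.
Backbone size = 0.

0


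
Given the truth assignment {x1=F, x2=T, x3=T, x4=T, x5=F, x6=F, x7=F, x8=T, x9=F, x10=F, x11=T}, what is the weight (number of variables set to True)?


The weight is the number of variables assigned True.
True variables: x2, x3, x4, x8, x11.
Weight = 5.

5


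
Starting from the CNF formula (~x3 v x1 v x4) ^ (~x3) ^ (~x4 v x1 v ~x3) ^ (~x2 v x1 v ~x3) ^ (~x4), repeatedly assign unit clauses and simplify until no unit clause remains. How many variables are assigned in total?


Unit propagation repeatedly assigns the literal in any unit clause, then simplifies.
Assignments in order: x3 = F, x4 = F.
No further unit clauses remain.
Total variables assigned = 2.

2


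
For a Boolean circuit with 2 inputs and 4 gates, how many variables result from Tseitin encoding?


The Tseitin transformation introduces one auxiliary variable per gate.
Total variables = inputs + gates = 2 + 4 = 6.

6


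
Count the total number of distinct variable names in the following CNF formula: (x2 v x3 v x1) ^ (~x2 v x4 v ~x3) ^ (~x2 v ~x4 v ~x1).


Identify each distinct variable in the formula.
Variables found: x1, x2, x3, x4.
Total distinct variables = 4.

4


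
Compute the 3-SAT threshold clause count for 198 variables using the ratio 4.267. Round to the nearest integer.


The 3-SAT phase transition occurs at approximately 4.267 clauses per variable.
m = 4.267 * 198 = 844.866.
Rounded to nearest integer: 845.

845


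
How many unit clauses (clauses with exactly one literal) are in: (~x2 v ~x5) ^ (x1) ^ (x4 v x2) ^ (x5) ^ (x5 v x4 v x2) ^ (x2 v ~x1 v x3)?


A unit clause contains exactly one literal.
Unit clauses found: (x1), (x5).
Count = 2.

2


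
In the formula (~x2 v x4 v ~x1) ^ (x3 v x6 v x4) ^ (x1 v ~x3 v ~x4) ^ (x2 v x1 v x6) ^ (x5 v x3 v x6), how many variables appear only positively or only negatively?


A pure literal appears in only one polarity across all clauses.
Pure literals: x5 (positive only), x6 (positive only).
Count = 2.

2


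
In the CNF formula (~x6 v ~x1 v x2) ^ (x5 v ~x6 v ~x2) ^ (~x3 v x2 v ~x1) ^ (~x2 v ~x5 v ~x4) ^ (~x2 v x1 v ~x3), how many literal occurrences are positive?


Scan each clause for unnegated literals.
Clause 1: 1 positive; Clause 2: 1 positive; Clause 3: 1 positive; Clause 4: 0 positive; Clause 5: 1 positive.
Total positive literal occurrences = 4.

4


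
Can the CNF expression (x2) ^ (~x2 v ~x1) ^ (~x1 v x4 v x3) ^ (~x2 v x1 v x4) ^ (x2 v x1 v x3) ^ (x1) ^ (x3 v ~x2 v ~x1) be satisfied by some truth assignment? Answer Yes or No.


Check all 16 possible truth assignments.
Number of satisfying assignments found: 0.
The formula is unsatisfiable.

No


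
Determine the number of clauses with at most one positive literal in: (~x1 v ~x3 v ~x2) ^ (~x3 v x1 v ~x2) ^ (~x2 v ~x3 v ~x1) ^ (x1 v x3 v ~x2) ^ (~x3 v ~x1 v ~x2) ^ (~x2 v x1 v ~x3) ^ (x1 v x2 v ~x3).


A Horn clause has at most one positive literal.
Clause 1: 0 positive lit(s) -> Horn
Clause 2: 1 positive lit(s) -> Horn
Clause 3: 0 positive lit(s) -> Horn
Clause 4: 2 positive lit(s) -> not Horn
Clause 5: 0 positive lit(s) -> Horn
Clause 6: 1 positive lit(s) -> Horn
Clause 7: 2 positive lit(s) -> not Horn
Total Horn clauses = 5.

5


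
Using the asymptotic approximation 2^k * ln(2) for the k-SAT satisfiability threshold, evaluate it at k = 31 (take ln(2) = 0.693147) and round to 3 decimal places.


Using the asymptotic formula: threshold ~ 2^k * ln(2).
2^31 = 2147483648.
2147483648 * 0.693147 = 1488521848.16.

1488521848.16


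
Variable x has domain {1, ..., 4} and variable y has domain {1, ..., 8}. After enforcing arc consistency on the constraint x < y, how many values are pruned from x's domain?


For the constraint x < y, x needs a supporting value in y's domain.
x can be at most 7 (one less than y's maximum).
Valid x values from domain: 4 out of 4.
Pruned = 4 - 4 = 0.

0


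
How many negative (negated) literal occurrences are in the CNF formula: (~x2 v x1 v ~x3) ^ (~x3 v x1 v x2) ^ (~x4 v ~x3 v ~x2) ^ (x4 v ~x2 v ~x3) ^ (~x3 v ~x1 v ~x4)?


Scan each clause for negated literals.
Clause 1: 2 negative; Clause 2: 1 negative; Clause 3: 3 negative; Clause 4: 2 negative; Clause 5: 3 negative.
Total negative literal occurrences = 11.

11


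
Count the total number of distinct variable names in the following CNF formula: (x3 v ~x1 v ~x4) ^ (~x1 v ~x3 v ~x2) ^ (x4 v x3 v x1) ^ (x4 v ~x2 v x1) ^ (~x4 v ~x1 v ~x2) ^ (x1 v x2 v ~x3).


Identify each distinct variable in the formula.
Variables found: x1, x2, x3, x4.
Total distinct variables = 4.

4


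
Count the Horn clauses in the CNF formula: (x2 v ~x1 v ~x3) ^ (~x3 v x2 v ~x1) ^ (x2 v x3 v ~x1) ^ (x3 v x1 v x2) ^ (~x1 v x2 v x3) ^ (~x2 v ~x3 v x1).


A Horn clause has at most one positive literal.
Clause 1: 1 positive lit(s) -> Horn
Clause 2: 1 positive lit(s) -> Horn
Clause 3: 2 positive lit(s) -> not Horn
Clause 4: 3 positive lit(s) -> not Horn
Clause 5: 2 positive lit(s) -> not Horn
Clause 6: 1 positive lit(s) -> Horn
Total Horn clauses = 3.

3


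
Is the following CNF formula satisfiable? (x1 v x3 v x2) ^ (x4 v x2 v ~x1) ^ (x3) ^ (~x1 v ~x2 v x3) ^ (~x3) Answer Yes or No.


Check all 16 possible truth assignments.
Number of satisfying assignments found: 0.
The formula is unsatisfiable.

No


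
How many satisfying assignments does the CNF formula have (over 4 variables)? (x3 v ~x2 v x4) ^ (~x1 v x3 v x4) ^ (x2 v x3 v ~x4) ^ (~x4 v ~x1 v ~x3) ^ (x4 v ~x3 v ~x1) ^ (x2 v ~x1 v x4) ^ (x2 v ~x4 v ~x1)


Enumerate all 16 truth assignments over 4 variables.
Test each against every clause.
Satisfying assignments found: 7.

7


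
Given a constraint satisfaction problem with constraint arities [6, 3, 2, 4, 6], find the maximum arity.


The arities are: 6, 3, 2, 4, 6.
Scan for the maximum value.
Maximum arity = 6.

6


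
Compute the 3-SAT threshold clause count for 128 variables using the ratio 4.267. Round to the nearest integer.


The 3-SAT phase transition occurs at approximately 4.267 clauses per variable.
m = 4.267 * 128 = 546.176.
Rounded to nearest integer: 546.

546


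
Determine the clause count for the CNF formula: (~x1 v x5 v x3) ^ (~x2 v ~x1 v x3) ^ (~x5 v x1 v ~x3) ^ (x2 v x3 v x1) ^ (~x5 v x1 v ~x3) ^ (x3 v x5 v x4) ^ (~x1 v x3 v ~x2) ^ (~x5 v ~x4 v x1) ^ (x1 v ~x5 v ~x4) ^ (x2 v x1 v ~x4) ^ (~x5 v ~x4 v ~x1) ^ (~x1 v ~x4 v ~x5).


Each group enclosed in parentheses joined by ^ is one clause.
Counting the conjuncts: 12 clauses.

12


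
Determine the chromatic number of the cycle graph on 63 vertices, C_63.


An odd cycle cannot be 2-colored: alternating two colors around the cycle returns to the start with a conflict.
Since 63 is odd, three colors are required (and three suffice).
Chromatic number = 3.

3


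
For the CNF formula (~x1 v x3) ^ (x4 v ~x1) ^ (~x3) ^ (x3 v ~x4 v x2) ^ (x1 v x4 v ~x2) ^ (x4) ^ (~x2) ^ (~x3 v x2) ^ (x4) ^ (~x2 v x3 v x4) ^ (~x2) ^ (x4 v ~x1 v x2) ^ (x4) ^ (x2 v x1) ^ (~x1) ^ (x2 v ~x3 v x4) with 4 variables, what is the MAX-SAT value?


Enumerate all 16 truth assignments.
For each, count how many of the 16 clauses are satisfied.
The formula is not fully satisfiable, so the maximum is below 16.
Maximum simultaneously satisfiable clauses = 14.

14


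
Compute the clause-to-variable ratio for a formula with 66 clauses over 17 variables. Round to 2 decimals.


Clause-to-variable ratio = clauses / variables.
66 / 17 = 3.88.

3.88


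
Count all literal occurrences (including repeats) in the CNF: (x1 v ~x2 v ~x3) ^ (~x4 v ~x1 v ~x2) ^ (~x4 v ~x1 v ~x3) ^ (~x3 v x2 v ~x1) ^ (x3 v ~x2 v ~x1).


Clause lengths: 3, 3, 3, 3, 3.
Sum = 3 + 3 + 3 + 3 + 3 = 15.

15


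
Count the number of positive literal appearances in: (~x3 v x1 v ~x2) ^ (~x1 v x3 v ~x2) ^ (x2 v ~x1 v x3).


Scan each clause for unnegated literals.
Clause 1: 1 positive; Clause 2: 1 positive; Clause 3: 2 positive.
Total positive literal occurrences = 4.

4


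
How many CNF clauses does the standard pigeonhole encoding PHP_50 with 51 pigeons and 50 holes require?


The PHP encoding has two parts:
1) At-least-one-hole clauses: 51 (one per pigeon, each with 50 literals).
2) At-most-one-pigeon-per-hole clauses: 50 holes * C(51,2) = 50 * 1275 = 63750.
Total clauses = 51 + 63750 = 63801.

63801


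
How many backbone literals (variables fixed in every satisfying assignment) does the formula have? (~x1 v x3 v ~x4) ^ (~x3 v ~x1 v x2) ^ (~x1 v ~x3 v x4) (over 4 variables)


Find all satisfying assignments: 11 model(s).
Check which variables have the same value in every model.
No variable is fixed across all models.
Backbone size = 0.

0


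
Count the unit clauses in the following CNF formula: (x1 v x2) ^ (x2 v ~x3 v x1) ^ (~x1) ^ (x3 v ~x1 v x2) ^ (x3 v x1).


A unit clause contains exactly one literal.
Unit clauses found: (~x1).
Count = 1.

1


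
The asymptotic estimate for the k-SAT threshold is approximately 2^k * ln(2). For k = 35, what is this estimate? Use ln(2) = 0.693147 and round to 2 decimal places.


Using the asymptotic formula: threshold ~ 2^k * ln(2).
2^35 = 34359738368.
34359738368 * 0.693147 = 23816349570.56.

23816349570.56


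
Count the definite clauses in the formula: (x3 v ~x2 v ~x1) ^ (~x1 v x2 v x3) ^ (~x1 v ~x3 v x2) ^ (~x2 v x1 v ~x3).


A definite clause has exactly one positive literal.
Clause 1: 1 positive -> definite
Clause 2: 2 positive -> not definite
Clause 3: 1 positive -> definite
Clause 4: 1 positive -> definite
Definite clause count = 3.

3


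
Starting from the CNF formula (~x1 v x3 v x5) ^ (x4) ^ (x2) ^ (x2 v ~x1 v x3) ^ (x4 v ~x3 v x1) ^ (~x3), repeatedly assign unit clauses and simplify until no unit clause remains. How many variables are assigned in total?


Unit propagation repeatedly assigns the literal in any unit clause, then simplifies.
Assignments in order: x4 = T, x2 = T, x3 = F.
No further unit clauses remain.
Total variables assigned = 3.

3


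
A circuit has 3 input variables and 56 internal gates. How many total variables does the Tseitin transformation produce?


The Tseitin transformation introduces one auxiliary variable per gate.
Total variables = inputs + gates = 3 + 56 = 59.

59


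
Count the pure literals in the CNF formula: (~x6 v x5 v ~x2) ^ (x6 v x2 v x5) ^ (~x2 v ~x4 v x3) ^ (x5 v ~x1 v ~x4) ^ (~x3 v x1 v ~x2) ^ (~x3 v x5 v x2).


A pure literal appears in only one polarity across all clauses.
Pure literals: x4 (negative only), x5 (positive only).
Count = 2.

2


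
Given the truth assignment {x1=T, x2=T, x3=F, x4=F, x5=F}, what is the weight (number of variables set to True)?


The weight is the number of variables assigned True.
True variables: x1, x2.
Weight = 2.

2


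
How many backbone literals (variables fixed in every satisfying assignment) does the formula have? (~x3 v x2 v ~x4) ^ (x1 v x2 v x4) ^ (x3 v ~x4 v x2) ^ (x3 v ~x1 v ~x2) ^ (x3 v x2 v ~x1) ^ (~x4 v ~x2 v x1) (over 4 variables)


Find all satisfying assignments: 5 model(s).
Check which variables have the same value in every model.
No variable is fixed across all models.
Backbone size = 0.

0


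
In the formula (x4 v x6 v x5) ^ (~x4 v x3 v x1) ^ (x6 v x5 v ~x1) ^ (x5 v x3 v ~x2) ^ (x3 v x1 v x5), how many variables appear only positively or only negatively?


A pure literal appears in only one polarity across all clauses.
Pure literals: x2 (negative only), x3 (positive only), x5 (positive only), x6 (positive only).
Count = 4.

4


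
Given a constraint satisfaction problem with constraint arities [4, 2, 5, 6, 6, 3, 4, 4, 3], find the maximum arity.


The arities are: 4, 2, 5, 6, 6, 3, 4, 4, 3.
Scan for the maximum value.
Maximum arity = 6.

6


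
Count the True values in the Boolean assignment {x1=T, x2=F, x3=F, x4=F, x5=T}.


The weight is the number of variables assigned True.
True variables: x1, x5.
Weight = 2.

2


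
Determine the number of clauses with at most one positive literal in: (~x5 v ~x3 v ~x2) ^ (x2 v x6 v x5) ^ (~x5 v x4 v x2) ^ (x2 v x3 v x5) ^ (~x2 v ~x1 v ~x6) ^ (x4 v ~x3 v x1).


A Horn clause has at most one positive literal.
Clause 1: 0 positive lit(s) -> Horn
Clause 2: 3 positive lit(s) -> not Horn
Clause 3: 2 positive lit(s) -> not Horn
Clause 4: 3 positive lit(s) -> not Horn
Clause 5: 0 positive lit(s) -> Horn
Clause 6: 2 positive lit(s) -> not Horn
Total Horn clauses = 2.

2


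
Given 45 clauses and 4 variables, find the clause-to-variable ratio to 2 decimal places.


Clause-to-variable ratio = clauses / variables.
45 / 4 = 11.25.

11.25


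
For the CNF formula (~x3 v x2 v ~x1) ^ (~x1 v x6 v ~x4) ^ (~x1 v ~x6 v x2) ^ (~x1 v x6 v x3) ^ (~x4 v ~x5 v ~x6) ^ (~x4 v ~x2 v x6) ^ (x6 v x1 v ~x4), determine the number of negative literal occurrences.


Scan each clause for negated literals.
Clause 1: 2 negative; Clause 2: 2 negative; Clause 3: 2 negative; Clause 4: 1 negative; Clause 5: 3 negative; Clause 6: 2 negative; Clause 7: 1 negative.
Total negative literal occurrences = 13.

13


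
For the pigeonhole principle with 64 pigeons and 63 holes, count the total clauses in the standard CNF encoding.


The PHP encoding has two parts:
1) At-least-one-hole clauses: 64 (one per pigeon, each with 63 literals).
2) At-most-one-pigeon-per-hole clauses: 63 holes * C(64,2) = 63 * 2016 = 127008.
Total clauses = 64 + 127008 = 127072.

127072


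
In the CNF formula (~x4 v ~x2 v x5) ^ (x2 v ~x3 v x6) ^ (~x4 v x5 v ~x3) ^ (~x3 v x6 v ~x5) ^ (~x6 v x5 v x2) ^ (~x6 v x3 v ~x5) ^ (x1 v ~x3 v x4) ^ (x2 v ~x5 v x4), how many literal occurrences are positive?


Scan each clause for unnegated literals.
Clause 1: 1 positive; Clause 2: 2 positive; Clause 3: 1 positive; Clause 4: 1 positive; Clause 5: 2 positive; Clause 6: 1 positive; Clause 7: 2 positive; Clause 8: 2 positive.
Total positive literal occurrences = 12.

12


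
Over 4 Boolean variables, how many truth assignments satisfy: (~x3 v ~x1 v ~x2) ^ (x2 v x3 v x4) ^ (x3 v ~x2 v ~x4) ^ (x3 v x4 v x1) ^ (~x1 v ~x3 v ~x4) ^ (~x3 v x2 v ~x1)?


Enumerate all 16 truth assignments over 4 variables.
Test each against every clause.
Satisfying assignments found: 7.

7


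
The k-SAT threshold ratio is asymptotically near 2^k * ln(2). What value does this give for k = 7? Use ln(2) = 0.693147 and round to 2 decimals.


Using the asymptotic formula: threshold ~ 2^k * ln(2).
2^7 = 128.
128 * 0.693147 = 88.72.

88.72


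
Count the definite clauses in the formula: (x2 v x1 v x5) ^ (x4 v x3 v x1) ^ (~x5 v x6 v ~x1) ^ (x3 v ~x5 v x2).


A definite clause has exactly one positive literal.
Clause 1: 3 positive -> not definite
Clause 2: 3 positive -> not definite
Clause 3: 1 positive -> definite
Clause 4: 2 positive -> not definite
Definite clause count = 1.

1


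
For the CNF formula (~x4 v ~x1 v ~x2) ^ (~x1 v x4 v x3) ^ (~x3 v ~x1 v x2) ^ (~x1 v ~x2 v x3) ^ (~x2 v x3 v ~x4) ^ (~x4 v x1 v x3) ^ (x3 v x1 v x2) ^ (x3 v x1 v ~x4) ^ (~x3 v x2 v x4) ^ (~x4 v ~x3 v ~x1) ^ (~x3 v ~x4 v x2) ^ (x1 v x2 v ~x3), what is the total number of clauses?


Each group enclosed in parentheses joined by ^ is one clause.
Counting the conjuncts: 12 clauses.

12


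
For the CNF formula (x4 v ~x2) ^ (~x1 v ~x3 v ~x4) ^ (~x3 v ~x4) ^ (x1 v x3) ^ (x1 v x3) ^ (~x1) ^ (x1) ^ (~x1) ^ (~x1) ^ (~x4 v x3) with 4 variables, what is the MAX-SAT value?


Enumerate all 16 truth assignments.
For each, count how many of the 10 clauses are satisfied.
The formula is not fully satisfiable, so the maximum is below 10.
Maximum simultaneously satisfiable clauses = 9.

9


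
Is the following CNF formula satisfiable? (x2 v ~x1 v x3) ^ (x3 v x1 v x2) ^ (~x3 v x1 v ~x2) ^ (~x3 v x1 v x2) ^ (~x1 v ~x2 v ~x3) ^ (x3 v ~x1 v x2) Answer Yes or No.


Check all 8 possible truth assignments.
Number of satisfying assignments found: 3.
The formula is satisfiable.

Yes


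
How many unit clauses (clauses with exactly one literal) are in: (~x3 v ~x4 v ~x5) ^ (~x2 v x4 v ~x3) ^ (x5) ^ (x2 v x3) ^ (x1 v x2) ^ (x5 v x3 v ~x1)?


A unit clause contains exactly one literal.
Unit clauses found: (x5).
Count = 1.

1


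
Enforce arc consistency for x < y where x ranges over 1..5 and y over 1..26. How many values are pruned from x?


For the constraint x < y, x needs a supporting value in y's domain.
x can be at most 25 (one less than y's maximum).
Valid x values from domain: 5 out of 5.
Pruned = 5 - 5 = 0.

0


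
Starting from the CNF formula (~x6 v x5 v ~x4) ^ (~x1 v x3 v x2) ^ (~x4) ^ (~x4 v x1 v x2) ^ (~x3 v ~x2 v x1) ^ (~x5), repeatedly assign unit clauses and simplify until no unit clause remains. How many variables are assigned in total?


Unit propagation repeatedly assigns the literal in any unit clause, then simplifies.
Assignments in order: x4 = F, x5 = F.
No further unit clauses remain.
Total variables assigned = 2.

2


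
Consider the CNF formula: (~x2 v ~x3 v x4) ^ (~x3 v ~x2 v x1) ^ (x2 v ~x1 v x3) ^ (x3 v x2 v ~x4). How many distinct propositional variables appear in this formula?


Identify each distinct variable in the formula.
Variables found: x1, x2, x3, x4.
Total distinct variables = 4.

4


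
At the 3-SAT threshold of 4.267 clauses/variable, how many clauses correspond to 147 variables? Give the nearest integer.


The 3-SAT phase transition occurs at approximately 4.267 clauses per variable.
m = 4.267 * 147 = 627.249.
Rounded to nearest integer: 627.

627


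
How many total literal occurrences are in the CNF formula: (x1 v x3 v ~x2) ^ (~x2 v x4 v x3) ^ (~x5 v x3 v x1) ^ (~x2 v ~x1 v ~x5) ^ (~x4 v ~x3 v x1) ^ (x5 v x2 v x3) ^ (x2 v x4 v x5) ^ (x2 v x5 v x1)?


Clause lengths: 3, 3, 3, 3, 3, 3, 3, 3.
Sum = 3 + 3 + 3 + 3 + 3 + 3 + 3 + 3 = 24.

24


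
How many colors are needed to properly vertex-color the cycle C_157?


An odd cycle cannot be 2-colored: alternating two colors around the cycle returns to the start with a conflict.
Since 157 is odd, three colors are required (and three suffice).
Chromatic number = 3.

3


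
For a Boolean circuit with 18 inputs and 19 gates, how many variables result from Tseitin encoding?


The Tseitin transformation introduces one auxiliary variable per gate.
Total variables = inputs + gates = 18 + 19 = 37.

37


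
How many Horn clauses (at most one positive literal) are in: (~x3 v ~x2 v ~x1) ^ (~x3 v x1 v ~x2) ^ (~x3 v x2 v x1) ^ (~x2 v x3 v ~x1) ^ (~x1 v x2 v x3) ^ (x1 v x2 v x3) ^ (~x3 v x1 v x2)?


A Horn clause has at most one positive literal.
Clause 1: 0 positive lit(s) -> Horn
Clause 2: 1 positive lit(s) -> Horn
Clause 3: 2 positive lit(s) -> not Horn
Clause 4: 1 positive lit(s) -> Horn
Clause 5: 2 positive lit(s) -> not Horn
Clause 6: 3 positive lit(s) -> not Horn
Clause 7: 2 positive lit(s) -> not Horn
Total Horn clauses = 3.

3


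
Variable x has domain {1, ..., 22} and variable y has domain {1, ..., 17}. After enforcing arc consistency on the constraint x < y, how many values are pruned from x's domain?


For the constraint x < y, x needs a supporting value in y's domain.
x can be at most 16 (one less than y's maximum).
Valid x values from domain: 16 out of 22.
Pruned = 22 - 16 = 6.

6


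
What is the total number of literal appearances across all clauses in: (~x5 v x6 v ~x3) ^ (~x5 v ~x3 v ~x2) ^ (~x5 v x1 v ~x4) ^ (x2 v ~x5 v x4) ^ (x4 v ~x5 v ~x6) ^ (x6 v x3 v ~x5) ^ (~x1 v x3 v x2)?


Clause lengths: 3, 3, 3, 3, 3, 3, 3.
Sum = 3 + 3 + 3 + 3 + 3 + 3 + 3 = 21.

21


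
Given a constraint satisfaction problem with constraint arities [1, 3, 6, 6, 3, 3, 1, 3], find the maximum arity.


The arities are: 1, 3, 6, 6, 3, 3, 1, 3.
Scan for the maximum value.
Maximum arity = 6.

6


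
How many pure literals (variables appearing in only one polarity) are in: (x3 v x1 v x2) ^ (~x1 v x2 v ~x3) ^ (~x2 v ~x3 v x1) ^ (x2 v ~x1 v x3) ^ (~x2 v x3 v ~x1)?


A pure literal appears in only one polarity across all clauses.
No pure literals found.
Count = 0.

0


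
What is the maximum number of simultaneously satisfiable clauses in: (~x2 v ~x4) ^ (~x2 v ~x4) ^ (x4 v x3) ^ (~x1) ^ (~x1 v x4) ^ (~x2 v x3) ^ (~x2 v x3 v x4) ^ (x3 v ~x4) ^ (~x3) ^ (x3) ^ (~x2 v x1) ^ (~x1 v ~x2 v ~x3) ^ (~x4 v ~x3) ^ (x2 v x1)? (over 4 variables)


Enumerate all 16 truth assignments.
For each, count how many of the 14 clauses are satisfied.
The formula is not fully satisfiable, so the maximum is below 14.
Maximum simultaneously satisfiable clauses = 12.

12


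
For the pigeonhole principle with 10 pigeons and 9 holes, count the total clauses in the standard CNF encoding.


The PHP encoding has two parts:
1) At-least-one-hole clauses: 10 (one per pigeon, each with 9 literals).
2) At-most-one-pigeon-per-hole clauses: 9 holes * C(10,2) = 9 * 45 = 405.
Total clauses = 10 + 405 = 415.

415


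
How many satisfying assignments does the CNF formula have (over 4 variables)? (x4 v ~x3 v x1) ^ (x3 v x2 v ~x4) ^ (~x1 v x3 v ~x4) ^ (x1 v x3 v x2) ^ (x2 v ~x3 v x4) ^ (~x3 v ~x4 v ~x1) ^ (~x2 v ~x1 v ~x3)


Enumerate all 16 truth assignments over 4 variables.
Test each against every clause.
Satisfying assignments found: 6.

6


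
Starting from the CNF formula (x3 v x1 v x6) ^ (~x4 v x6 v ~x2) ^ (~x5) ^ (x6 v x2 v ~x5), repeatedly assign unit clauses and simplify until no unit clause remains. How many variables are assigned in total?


Unit propagation repeatedly assigns the literal in any unit clause, then simplifies.
Assignments in order: x5 = F.
No further unit clauses remain.
Total variables assigned = 1.

1


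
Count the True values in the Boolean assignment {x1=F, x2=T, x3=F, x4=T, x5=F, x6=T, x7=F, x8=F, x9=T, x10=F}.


The weight is the number of variables assigned True.
True variables: x2, x4, x6, x9.
Weight = 4.

4


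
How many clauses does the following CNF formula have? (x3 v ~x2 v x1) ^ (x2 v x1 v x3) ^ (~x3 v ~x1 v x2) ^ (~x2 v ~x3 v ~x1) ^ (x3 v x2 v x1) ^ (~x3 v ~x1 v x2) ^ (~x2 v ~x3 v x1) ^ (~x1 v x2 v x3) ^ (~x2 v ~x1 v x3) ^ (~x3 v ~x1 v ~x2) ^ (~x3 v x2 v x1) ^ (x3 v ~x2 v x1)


Each group enclosed in parentheses joined by ^ is one clause.
Counting the conjuncts: 12 clauses.

12


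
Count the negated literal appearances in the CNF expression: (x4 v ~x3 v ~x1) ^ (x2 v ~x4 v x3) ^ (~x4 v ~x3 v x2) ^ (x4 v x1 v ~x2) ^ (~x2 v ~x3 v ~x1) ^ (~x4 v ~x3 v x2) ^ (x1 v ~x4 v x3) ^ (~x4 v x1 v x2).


Scan each clause for negated literals.
Clause 1: 2 negative; Clause 2: 1 negative; Clause 3: 2 negative; Clause 4: 1 negative; Clause 5: 3 negative; Clause 6: 2 negative; Clause 7: 1 negative; Clause 8: 1 negative.
Total negative literal occurrences = 13.

13
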